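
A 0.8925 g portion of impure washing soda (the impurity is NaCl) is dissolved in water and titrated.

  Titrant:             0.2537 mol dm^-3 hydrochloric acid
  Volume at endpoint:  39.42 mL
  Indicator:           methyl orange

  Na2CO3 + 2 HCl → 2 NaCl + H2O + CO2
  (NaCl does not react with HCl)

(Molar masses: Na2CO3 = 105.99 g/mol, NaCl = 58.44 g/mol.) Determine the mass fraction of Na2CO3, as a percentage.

n(HCl) = 0.03942 × 0.2537 = 0.01000 mol
Let x = n(Na2CO3), y = n(NaCl).
Titrant: 2x = 0.01000;  mass: 105.99x + 58.44y = 0.8925
Solving, x = 5.000 × 10^-3 mol, y = 6.203 × 10^-3 mol
mass of Na2CO3 = 5.000 × 10^-3 × 105.99 = 0.5300 g
% Na2CO3 = 0.5300 / 0.8925 × 100 = 59.38 %

59.38 %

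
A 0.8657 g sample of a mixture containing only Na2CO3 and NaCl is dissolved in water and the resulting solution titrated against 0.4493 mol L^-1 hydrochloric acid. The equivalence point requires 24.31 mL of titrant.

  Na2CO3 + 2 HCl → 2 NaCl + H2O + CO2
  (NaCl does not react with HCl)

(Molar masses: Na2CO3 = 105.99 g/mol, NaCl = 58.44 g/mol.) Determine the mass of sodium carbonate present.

n(HCl) = 0.02431 × 0.4493 = 0.01092 mol
Let x = n(Na2CO3), y = n(NaCl).
Titrant: 2x = 0.01092;  mass: 105.99x + 58.44y = 0.8657
Solving, x = 5.461 × 10^-3 mol, y = 4.909 × 10^-3 mol
mass of Na2CO3 = 5.461 × 10^-3 × 105.99 = 0.5788 g

0.5788 g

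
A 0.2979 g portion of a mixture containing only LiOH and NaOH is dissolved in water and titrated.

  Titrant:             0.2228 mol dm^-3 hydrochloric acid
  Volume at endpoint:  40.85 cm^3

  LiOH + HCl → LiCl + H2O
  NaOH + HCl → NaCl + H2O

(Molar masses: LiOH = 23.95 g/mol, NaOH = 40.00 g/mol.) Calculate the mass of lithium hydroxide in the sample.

n(HCl) = 0.04085 × 0.2228 = 9.101 × 10^-3 mol
Let x = n(LiOH), y = n(NaOH).
Titrant: 1x + 1y = 9.101 × 10^-3;  mass: 23.95x + 40.00y = 0.2979
Solving, x = 4.122 × 10^-3 mol, y = 4.980 × 10^-3 mol
mass of LiOH = 4.122 × 10^-3 × 23.95 = 0.09872 g

0.09872 g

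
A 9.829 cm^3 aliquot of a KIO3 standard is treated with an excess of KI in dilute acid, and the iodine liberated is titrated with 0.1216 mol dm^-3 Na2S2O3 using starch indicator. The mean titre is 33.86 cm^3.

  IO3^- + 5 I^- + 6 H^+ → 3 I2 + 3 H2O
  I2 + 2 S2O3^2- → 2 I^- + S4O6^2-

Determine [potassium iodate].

0.06982 mol/L

n(S2O3^2-) = 0.03386 × 0.1216 = 4.117 × 10^-3 mol
n(I2) = n(S2O3^2-)/2 = 2.059 × 10^-3 mol
From the 1:3 ratio, n(IO3^-) in the aliquot = 1/3 × 2.059 × 10^-3 = 6.862 × 10^-4 mol
[IO3^-] = 6.862 × 10^-4 / 0.009829 = 0.06982 mol/L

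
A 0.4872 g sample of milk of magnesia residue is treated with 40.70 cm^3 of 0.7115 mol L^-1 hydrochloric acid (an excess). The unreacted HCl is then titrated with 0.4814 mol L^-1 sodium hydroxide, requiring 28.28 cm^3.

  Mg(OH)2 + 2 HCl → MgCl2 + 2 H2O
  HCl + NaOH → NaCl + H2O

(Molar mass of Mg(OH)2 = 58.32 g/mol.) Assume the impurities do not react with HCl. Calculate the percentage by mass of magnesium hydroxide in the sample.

91.84 %

n(HCl) added = 0.04070 × 0.7115 = 0.02896 mol
n(NaOH) used in back-titration = 0.02828 × 0.4814 = 0.01361 mol
n(HCl) left over = 0.01361 mol (1:1 ratio)
n(HCl) consumed by analyte = 0.02896 − 0.01361 = 0.01534 mol
From the 1:2 ratio, n(Mg(OH)2) = 1/2 × 0.01534 = 7.672 × 10^-3 mol
mass of Mg(OH)2 = 7.672 × 10^-3 × 58.32 = 0.4474 g
% Mg(OH)2 = 0.4474 / 0.4872 × 100 = 91.84 %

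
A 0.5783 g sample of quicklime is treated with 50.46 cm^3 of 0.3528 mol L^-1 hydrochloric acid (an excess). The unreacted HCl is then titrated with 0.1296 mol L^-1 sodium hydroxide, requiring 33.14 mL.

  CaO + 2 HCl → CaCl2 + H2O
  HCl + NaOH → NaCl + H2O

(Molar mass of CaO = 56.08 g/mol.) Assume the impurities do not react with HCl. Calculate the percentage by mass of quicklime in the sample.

65.49 %

n(HCl) added = 0.05046 × 0.3528 = 0.01780 mol
n(NaOH) used in back-titration = 0.03314 × 0.1296 = 4.295 × 10^-3 mol
n(HCl) left over = 4.295 × 10^-3 mol (1:1 ratio)
n(HCl) consumed by analyte = 0.01780 − 4.295 × 10^-3 = 0.01351 mol
From the 1:2 ratio, n(CaO) = 1/2 × 0.01351 = 6.754 × 10^-3 mol
mass of CaO = 6.754 × 10^-3 × 56.08 = 0.3787 g
% CaO = 0.3787 / 0.5783 × 100 = 65.49 %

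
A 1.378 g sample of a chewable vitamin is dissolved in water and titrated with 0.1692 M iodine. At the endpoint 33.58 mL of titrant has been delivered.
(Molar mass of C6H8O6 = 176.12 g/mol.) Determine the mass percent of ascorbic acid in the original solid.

72.62 %

C6H8O6 + I2 → C6H6O6 + 2 HI
n(I2) = 0.03358 L × 0.1692 mol/L = 5.682 × 10^-3 mol
n(C6H8O6) = 5.682 × 10^-3 mol (1:1 ratio)
mass of C6H8O6 = 5.682 × 10^-3 × 176.12 g/mol = 1.001 g
% C6H8O6 = 1.001 / 1.378 × 100 = 72.62 %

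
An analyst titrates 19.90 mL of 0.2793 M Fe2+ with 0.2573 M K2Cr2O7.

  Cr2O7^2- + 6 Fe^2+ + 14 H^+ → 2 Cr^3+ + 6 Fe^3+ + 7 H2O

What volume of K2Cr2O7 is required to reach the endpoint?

3.600 mL

n(Fe2+) = 0.01990 L × 0.2793 mol/L = 5.558 × 10^-3 mol
From the 1:6 stoichiometry, n(K2Cr2O7) = 1/6 × 5.558 × 10^-3 = 9.263 × 10^-4 mol
V(K2Cr2O7) = 9.263 × 10^-4 mol / 0.2573 mol/L = 0.003600 L = 3.600 mL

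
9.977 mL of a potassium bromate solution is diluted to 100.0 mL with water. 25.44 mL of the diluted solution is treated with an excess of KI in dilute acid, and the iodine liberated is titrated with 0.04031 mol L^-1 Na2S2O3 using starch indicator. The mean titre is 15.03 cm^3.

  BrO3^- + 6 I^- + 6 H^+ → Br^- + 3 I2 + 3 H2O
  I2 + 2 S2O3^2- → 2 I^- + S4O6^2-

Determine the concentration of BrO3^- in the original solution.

n(S2O3^2-) = 0.01503 × 0.04031 = 6.059 × 10^-4 mol
n(I2) = n(S2O3^2-)/2 = 3.029 × 10^-4 mol
From the 1:3 ratio, n(BrO3^-) in the aliquot = 1/3 × 3.029 × 10^-4 = 1.010 × 10^-4 mol
[BrO3^-]_dilute = 1.010 × 10^-4 / 0.02544 = 0.003969 mol/L
[BrO3^-]_original = 0.003969 × 100.0/9.977 = 0.03978 mol/L

0.03978 mol/L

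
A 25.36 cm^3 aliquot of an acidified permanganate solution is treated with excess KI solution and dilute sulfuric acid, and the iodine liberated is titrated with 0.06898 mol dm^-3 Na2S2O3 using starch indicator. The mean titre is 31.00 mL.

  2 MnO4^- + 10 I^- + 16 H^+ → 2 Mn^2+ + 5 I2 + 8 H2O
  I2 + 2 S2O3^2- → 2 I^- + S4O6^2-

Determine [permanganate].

n(S2O3^2-) = 0.03100 × 0.06898 = 2.138 × 10^-3 mol
n(I2) = n(S2O3^2-)/2 = 1.069 × 10^-3 mol
From the 2:5 ratio, n(MnO4^-) in the aliquot = 2/5 × 1.069 × 10^-3 = 4.277 × 10^-4 mol
[MnO4^-] = 4.277 × 10^-4 / 0.02536 = 0.01686 mol/L

0.01686 mol/L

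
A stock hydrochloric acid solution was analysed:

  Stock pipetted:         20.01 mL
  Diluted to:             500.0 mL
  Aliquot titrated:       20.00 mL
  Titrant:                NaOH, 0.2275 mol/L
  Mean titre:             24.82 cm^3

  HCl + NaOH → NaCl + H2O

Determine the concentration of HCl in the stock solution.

n(NaOH) = 0.02482 × 0.2275 = 5.647 × 10^-3 mol
n(HCl) in the aliquot = 5.647 × 10^-3 mol (1:1 ratio)
[HCl]_dilute = 5.647 × 10^-3 / 0.02000 = 0.2823 mol/L
Dilution factor = 500.0 / 20.01 = 24.99
[HCl]_stock = 0.2823 × 24.99 = 7.055 mol/L

7.055 mol/L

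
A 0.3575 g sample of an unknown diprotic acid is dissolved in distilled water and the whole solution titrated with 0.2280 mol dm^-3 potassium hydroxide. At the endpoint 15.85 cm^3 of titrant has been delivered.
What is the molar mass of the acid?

n(KOH) = 0.01585 L × 0.2280 mol/L = 3.614 × 10^-3 mol
From the 1:2 ratio, n(H2A) = 1/2 × 3.614 × 10^-3 = 1.807 × 10^-3 mol
M = m / n = 0.3575 g / 1.807 × 10^-3 mol = 197.9 g/mol

197.9 g/mol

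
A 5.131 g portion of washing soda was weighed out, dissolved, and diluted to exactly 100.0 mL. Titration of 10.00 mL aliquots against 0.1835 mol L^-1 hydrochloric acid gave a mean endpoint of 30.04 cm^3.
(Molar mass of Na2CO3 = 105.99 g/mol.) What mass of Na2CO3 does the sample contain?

2.921 g

Na2CO3 + 2 HCl → 2 NaCl + H2O + CO2
n(HCl) per titration = 0.03004 × 0.1835 = 5.512 × 10^-3 mol
From the 1:2 ratio, n(Na2CO3) in each aliquot = 1/2 × 5.512 × 10^-3 = 2.756 × 10^-3 mol
n(Na2CO3) in the whole flask = 2.756 × 10^-3 × 100.0/10.00 = 0.02756 mol
mass of Na2CO3 = 0.02756 × 105.99 = 2.921 g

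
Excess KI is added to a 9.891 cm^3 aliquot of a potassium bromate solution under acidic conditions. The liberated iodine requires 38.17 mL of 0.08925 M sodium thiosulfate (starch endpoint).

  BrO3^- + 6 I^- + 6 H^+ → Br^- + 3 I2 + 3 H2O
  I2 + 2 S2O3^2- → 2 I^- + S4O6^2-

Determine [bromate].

n(S2O3^2-) = 0.03817 × 0.08925 = 3.407 × 10^-3 mol
n(I2) = n(S2O3^2-)/2 = 1.703 × 10^-3 mol
From the 1:3 ratio, n(BrO3^-) in the aliquot = 1/3 × 1.703 × 10^-3 = 5.678 × 10^-4 mol
[BrO3^-] = 5.678 × 10^-4 / 0.009891 = 0.05740 mol/L

0.05740 M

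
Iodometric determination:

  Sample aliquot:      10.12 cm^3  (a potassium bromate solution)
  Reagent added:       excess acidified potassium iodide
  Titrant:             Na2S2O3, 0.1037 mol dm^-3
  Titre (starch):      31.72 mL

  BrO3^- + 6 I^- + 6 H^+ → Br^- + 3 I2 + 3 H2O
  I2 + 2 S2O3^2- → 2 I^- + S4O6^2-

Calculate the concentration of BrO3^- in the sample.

n(S2O3^2-) = 0.03172 × 0.1037 = 3.289 × 10^-3 mol
n(I2) = n(S2O3^2-)/2 = 1.645 × 10^-3 mol
From the 1:3 ratio, n(BrO3^-) in the aliquot = 1/3 × 1.645 × 10^-3 = 5.482 × 10^-4 mol
[BrO3^-] = 5.482 × 10^-4 / 0.01012 = 0.05417 mol/L

0.05417 mol/L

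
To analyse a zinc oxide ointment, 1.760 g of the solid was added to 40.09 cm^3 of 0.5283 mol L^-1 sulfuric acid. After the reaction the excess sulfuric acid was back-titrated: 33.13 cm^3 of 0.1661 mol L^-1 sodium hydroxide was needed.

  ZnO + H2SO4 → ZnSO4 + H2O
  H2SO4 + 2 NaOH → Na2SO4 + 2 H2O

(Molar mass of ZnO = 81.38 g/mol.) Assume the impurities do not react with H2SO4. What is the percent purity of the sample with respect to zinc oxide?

n(H2SO4) added = 0.04009 × 0.5283 = 0.02118 mol
n(NaOH) used in back-titration = 0.03313 × 0.1661 = 5.503 × 10^-3 mol
From the 1:2 ratio, n(H2SO4) left over = 1/2 × 5.503 × 10^-3 = 2.751 × 10^-3 mol
n(H2SO4) consumed by analyte = 0.02118 − 2.751 × 10^-3 = 0.01843 mol
n(ZnO) = 0.01843 mol (1:1 ratio)
mass of ZnO = 0.01843 × 81.38 = 1.500 g
% ZnO = 1.500 / 1.760 × 100 = 85.21 %

85.21 %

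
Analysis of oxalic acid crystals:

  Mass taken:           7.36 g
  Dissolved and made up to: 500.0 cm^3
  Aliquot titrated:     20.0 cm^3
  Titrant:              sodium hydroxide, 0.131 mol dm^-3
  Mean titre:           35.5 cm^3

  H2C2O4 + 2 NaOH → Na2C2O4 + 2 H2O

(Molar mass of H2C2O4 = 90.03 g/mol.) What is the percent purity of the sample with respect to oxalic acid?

71.1 %

n(NaOH) per titration = 0.0355 × 0.131 = 4.65 × 10^-3 mol
From the 1:2 ratio, n(H2C2O4) in each aliquot = 1/2 × 4.65 × 10^-3 = 2.33 × 10^-3 mol
n(H2C2O4) in the whole flask = 2.33 × 10^-3 × 500.0/20.0 = 0.0581 mol
mass of H2C2O4 = 0.0581 × 90.03 = 5.23 g
% H2C2O4 = 5.23 / 7.36 × 100 = 71.1 %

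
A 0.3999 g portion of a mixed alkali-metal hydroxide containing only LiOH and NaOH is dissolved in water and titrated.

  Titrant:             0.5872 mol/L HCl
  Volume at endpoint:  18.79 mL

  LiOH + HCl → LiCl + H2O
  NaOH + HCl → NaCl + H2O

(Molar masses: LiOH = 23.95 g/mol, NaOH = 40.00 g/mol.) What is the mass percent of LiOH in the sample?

15.46 %

n(HCl) = 0.01879 × 0.5872 = 0.01103 mol
Let x = n(LiOH), y = n(NaOH).
Titrant: 1x + 1y = 0.01103;  mass: 23.95x + 40.00y = 0.3999
Solving, x = 2.582 × 10^-3 mol, y = 8.452 × 10^-3 mol
mass of LiOH = 2.582 × 10^-3 × 23.95 = 0.06184 g
% LiOH = 0.06184 / 0.3999 × 100 = 15.46 %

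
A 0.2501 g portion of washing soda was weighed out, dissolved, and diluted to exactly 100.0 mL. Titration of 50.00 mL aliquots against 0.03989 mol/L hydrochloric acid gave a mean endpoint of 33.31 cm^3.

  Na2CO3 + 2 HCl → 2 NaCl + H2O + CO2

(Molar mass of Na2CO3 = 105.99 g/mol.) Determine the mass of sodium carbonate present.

0.1408 g

n(HCl) per titration = 0.03331 × 0.03989 = 1.329 × 10^-3 mol
From the 1:2 ratio, n(Na2CO3) in each aliquot = 1/2 × 1.329 × 10^-3 = 6.644 × 10^-4 mol
n(Na2CO3) in the whole flask = 6.644 × 10^-4 × 100.0/50.00 = 1.329 × 10^-3 mol
mass of Na2CO3 = 1.329 × 10^-3 × 105.99 = 0.1408 g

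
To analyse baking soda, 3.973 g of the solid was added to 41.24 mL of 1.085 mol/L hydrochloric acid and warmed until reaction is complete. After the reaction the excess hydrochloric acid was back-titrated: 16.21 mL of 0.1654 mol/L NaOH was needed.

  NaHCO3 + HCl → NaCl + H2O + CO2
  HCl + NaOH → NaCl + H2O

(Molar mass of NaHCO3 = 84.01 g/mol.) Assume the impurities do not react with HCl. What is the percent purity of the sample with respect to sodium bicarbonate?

n(HCl) added = 0.04124 × 1.085 = 0.04475 mol
n(NaOH) used in back-titration = 0.01621 × 0.1654 = 2.681 × 10^-3 mol
n(HCl) left over = 2.681 × 10^-3 mol (1:1 ratio)
n(HCl) consumed by analyte = 0.04475 − 2.681 × 10^-3 = 0.04206 mol
n(NaHCO3) = 0.04206 mol (1:1 ratio)
mass of NaHCO3 = 0.04206 × 84.01 = 3.534 g
% NaHCO3 = 3.534 / 3.973 × 100 = 88.95 %

88.95 %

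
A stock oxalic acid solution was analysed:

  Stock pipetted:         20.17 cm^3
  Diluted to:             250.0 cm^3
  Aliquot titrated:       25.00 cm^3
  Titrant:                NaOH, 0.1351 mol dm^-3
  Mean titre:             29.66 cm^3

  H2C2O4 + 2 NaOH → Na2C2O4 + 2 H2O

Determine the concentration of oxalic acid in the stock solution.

0.9933 mol/L

n(NaOH) = 0.02966 × 0.1351 = 4.007 × 10^-3 mol
From the 1:2 ratio, n(H2C2O4) in the aliquot = 1/2 × 4.007 × 10^-3 = 2.004 × 10^-3 mol
[H2C2O4]_dilute = 2.004 × 10^-3 / 0.02500 = 0.08014 mol/L
Dilution factor = 250.0 / 20.17 = 12.39
[H2C2O4]_stock = 0.08014 × 12.39 = 0.9933 mol/L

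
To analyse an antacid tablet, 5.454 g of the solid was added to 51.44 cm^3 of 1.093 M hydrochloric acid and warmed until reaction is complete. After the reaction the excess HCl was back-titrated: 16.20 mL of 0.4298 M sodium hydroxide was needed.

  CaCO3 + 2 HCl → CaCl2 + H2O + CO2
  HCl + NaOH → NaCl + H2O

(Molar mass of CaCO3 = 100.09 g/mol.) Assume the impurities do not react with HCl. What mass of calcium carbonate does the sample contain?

n(HCl) added = 0.05144 × 1.093 = 0.05622 mol
n(NaOH) used in back-titration = 0.01620 × 0.4298 = 6.963 × 10^-3 mol
n(HCl) left over = 6.963 × 10^-3 mol (1:1 ratio)
n(HCl) consumed by analyte = 0.05622 − 6.963 × 10^-3 = 0.04926 mol
From the 1:2 ratio, n(CaCO3) = 1/2 × 0.04926 = 0.02463 mol
mass of CaCO3 = 0.02463 × 100.09 = 2.465 g

2.465 g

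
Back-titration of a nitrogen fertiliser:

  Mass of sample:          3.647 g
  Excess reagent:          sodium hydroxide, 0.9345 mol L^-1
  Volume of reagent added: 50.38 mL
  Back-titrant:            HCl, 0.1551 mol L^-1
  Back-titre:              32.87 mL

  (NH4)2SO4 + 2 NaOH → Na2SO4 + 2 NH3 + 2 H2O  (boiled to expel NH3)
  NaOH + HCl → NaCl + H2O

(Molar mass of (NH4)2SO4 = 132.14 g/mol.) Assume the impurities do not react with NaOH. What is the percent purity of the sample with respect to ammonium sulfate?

n(NaOH) added = 0.05038 × 0.9345 = 0.04708 mol
n(HCl) used in back-titration = 0.03287 × 0.1551 = 5.098 × 10^-3 mol
n(NaOH) left over = 5.098 × 10^-3 mol (1:1 ratio)
n(NaOH) consumed by analyte = 0.04708 − 5.098 × 10^-3 = 0.04198 mol
From the 1:2 ratio, n((NH4)2SO4) = 1/2 × 0.04198 = 0.02099 mol
mass of (NH4)2SO4 = 0.02099 × 132.14 = 2.774 g
% (NH4)2SO4 = 2.774 / 3.647 × 100 = 76.06 %

76.06 %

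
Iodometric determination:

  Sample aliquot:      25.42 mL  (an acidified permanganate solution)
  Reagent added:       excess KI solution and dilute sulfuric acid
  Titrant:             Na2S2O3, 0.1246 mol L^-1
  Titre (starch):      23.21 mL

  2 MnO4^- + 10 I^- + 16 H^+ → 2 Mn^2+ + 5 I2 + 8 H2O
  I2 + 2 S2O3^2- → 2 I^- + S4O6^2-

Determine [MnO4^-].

n(S2O3^2-) = 0.02321 × 0.1246 = 2.892 × 10^-3 mol
n(I2) = n(S2O3^2-)/2 = 1.446 × 10^-3 mol
From the 2:5 ratio, n(MnO4^-) in the aliquot = 2/5 × 1.446 × 10^-3 = 5.784 × 10^-4 mol
[MnO4^-] = 5.784 × 10^-4 / 0.02542 = 0.02275 mol/L

0.02275 mol/L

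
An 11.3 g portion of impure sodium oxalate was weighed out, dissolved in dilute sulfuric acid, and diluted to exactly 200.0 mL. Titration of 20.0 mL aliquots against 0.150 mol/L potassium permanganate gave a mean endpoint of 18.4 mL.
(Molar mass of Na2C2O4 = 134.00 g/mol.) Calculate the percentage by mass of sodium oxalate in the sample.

2 MnO4^- + 5 C2O4^2- + 16 H^+ → 2 Mn^2+ + 10 CO2 + 8 H2O
n(KMnO4) per titration = 0.0184 × 0.150 = 2.76 × 10^-3 mol
From the 5:2 ratio, n(Na2C2O4) in each aliquot = 5/2 × 2.76 × 10^-3 = 6.90 × 10^-3 mol
n(Na2C2O4) in the whole flask = 6.90 × 10^-3 × 200.0/20.0 = 0.0690 mol
mass of Na2C2O4 = 0.0690 × 134.00 = 9.25 g
% Na2C2O4 = 9.25 / 11.3 × 100 = 81.8 %

81.8 %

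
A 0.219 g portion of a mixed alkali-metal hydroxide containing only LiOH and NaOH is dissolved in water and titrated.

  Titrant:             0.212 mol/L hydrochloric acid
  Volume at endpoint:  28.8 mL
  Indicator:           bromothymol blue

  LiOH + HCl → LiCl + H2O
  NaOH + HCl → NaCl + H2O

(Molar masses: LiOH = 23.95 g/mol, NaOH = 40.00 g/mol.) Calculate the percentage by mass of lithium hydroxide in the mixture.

n(HCl) = 0.0288 × 0.212 = 6.11 × 10^-3 mol
Let x = n(LiOH), y = n(NaOH).
Titrant: 1x + 1y = 6.11 × 10^-3;  mass: 23.95x + 40.00y = 0.219
Solving, x = 1.57 × 10^-3 mol, y = 4.53 × 10^-3 mol
mass of LiOH = 1.57 × 10^-3 × 23.95 = 0.0376 g
% LiOH = 0.0376 / 0.219 × 100 = 17.2 %

17.2 %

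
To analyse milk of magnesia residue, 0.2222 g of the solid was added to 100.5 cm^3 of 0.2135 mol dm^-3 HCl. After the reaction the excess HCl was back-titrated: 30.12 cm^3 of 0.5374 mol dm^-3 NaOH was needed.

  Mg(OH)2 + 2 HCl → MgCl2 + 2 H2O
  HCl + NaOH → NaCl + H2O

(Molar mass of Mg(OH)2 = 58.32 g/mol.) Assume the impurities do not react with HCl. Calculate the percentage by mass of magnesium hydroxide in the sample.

n(HCl) added = 0.1005 × 0.2135 = 0.02146 mol
n(NaOH) used in back-titration = 0.03012 × 0.5374 = 0.01619 mol
n(HCl) left over = 0.01619 mol (1:1 ratio)
n(HCl) consumed by analyte = 0.02146 − 0.01619 = 5.270 × 10^-3 mol
From the 1:2 ratio, n(Mg(OH)2) = 1/2 × 5.270 × 10^-3 = 2.635 × 10^-3 mol
mass of Mg(OH)2 = 2.635 × 10^-3 × 58.32 = 0.1537 g
% Mg(OH)2 = 0.1537 / 0.2222 × 100 = 69.16 %

69.16 %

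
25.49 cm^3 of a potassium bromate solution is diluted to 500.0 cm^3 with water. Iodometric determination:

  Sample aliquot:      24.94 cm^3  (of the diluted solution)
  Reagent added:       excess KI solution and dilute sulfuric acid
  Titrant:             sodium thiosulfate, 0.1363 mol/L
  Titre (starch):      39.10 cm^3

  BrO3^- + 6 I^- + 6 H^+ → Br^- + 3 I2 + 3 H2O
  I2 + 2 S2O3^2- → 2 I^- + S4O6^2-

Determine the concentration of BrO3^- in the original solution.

n(S2O3^2-) = 0.03910 × 0.1363 = 5.329 × 10^-3 mol
n(I2) = n(S2O3^2-)/2 = 2.665 × 10^-3 mol
From the 1:3 ratio, n(BrO3^-) in the aliquot = 1/3 × 2.665 × 10^-3 = 8.882 × 10^-4 mol
[BrO3^-]_dilute = 8.882 × 10^-4 / 0.02494 = 0.03561 mol/L
[BrO3^-]_original = 0.03561 × 500.0/25.49 = 0.6986 mol/L

0.6986 mol/L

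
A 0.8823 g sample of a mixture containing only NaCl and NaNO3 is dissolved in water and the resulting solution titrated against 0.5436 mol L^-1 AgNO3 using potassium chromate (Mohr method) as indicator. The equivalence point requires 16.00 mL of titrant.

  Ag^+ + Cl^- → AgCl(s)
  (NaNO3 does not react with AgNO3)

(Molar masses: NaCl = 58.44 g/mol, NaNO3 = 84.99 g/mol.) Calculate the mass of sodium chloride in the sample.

n(AgNO3) = 0.01600 × 0.5436 = 8.698 × 10^-3 mol
Let x = n(NaCl), y = n(NaNO3).
Titrant: 1x = 8.698 × 10^-3;  mass: 58.44x + 84.99y = 0.8823
Solving, x = 8.698 × 10^-3 mol, y = 4.401 × 10^-3 mol
mass of NaCl = 8.698 × 10^-3 × 58.44 = 0.5083 g

0.5083 g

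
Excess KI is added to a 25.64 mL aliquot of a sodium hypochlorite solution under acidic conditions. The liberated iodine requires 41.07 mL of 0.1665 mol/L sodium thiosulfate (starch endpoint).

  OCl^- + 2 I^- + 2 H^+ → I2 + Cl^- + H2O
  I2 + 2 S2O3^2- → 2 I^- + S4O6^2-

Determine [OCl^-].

0.1333 mol/L

n(S2O3^2-) = 0.04107 × 0.1665 = 6.838 × 10^-3 mol
n(I2) = n(S2O3^2-)/2 = 3.419 × 10^-3 mol
n(OCl^-) in the aliquot = 3.419 × 10^-3 mol (1:1 ratio)
[OCl^-] = 3.419 × 10^-3 / 0.02564 = 0.1333 mol/L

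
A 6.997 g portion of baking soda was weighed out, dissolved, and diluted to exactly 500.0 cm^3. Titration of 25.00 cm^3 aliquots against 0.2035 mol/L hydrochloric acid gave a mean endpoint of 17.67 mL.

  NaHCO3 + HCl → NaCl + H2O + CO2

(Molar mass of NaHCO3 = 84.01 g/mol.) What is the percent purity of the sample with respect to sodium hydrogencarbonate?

86.35 %

n(HCl) per titration = 0.01767 × 0.2035 = 3.596 × 10^-3 mol
n(NaHCO3) in each aliquot = 3.596 × 10^-3 mol (1:1 ratio)
n(NaHCO3) in the whole flask = 3.596 × 10^-3 × 500.0/25.00 = 0.07192 mol
mass of NaHCO3 = 0.07192 × 84.01 = 6.042 g
% NaHCO3 = 6.042 / 6.997 × 100 = 86.35 %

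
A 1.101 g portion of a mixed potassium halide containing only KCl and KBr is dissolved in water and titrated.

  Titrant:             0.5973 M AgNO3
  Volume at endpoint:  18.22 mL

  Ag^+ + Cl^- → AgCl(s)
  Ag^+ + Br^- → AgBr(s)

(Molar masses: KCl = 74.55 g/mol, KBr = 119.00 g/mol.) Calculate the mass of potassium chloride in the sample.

n(AgNO3) = 0.01822 × 0.5973 = 0.01088 mol
Let x = n(KCl), y = n(KBr).
Titrant: 1x + 1y = 0.01088;  mass: 74.55x + 119.00y = 1.101
Solving, x = 4.366 × 10^-3 mol, y = 6.517 × 10^-3 mol
mass of KCl = 4.366 × 10^-3 × 74.55 = 0.3255 g

0.3255 g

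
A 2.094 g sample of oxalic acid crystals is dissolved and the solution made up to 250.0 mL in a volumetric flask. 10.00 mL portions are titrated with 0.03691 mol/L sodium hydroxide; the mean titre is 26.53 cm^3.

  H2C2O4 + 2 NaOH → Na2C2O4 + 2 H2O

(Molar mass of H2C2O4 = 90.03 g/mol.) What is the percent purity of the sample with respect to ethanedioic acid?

n(NaOH) per titration = 0.02653 × 0.03691 = 9.792 × 10^-4 mol
From the 1:2 ratio, n(H2C2O4) in each aliquot = 1/2 × 9.792 × 10^-4 = 4.896 × 10^-4 mol
n(H2C2O4) in the whole flask = 4.896 × 10^-4 × 250.0/10.00 = 0.01224 mol
mass of H2C2O4 = 0.01224 × 90.03 = 1.102 g
% H2C2O4 = 1.102 / 2.094 × 100 = 52.63 %

52.63 %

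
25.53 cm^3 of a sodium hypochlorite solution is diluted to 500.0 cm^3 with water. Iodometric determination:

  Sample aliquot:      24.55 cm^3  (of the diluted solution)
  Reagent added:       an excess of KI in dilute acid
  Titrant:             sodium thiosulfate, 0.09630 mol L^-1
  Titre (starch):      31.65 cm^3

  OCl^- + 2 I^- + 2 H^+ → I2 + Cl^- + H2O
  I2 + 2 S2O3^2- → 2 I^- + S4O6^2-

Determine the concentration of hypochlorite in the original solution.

n(S2O3^2-) = 0.03165 × 0.09630 = 3.048 × 10^-3 mol
n(I2) = n(S2O3^2-)/2 = 1.524 × 10^-3 mol
n(OCl^-) in the aliquot = 1.524 × 10^-3 mol (1:1 ratio)
[OCl^-]_dilute = 1.524 × 10^-3 / 0.02455 = 0.06208 mol/L
[OCl^-]_original = 0.06208 × 500.0/25.53 = 1.216 mol/L

1.216 mol/L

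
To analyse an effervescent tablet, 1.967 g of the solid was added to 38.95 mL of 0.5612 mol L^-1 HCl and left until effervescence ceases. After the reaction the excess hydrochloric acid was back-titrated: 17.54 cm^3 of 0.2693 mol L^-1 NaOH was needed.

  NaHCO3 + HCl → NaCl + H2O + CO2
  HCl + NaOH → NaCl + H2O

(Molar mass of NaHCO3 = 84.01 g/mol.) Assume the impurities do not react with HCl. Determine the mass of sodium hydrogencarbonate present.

1.440 g

n(HCl) added = 0.03895 × 0.5612 = 0.02186 mol
n(NaOH) used in back-titration = 0.01754 × 0.2693 = 4.724 × 10^-3 mol
n(HCl) left over = 4.724 × 10^-3 mol (1:1 ratio)
n(HCl) consumed by analyte = 0.02186 − 4.724 × 10^-3 = 0.01714 mol
n(NaHCO3) = 0.01714 mol (1:1 ratio)
mass of NaHCO3 = 0.01714 × 84.01 = 1.440 g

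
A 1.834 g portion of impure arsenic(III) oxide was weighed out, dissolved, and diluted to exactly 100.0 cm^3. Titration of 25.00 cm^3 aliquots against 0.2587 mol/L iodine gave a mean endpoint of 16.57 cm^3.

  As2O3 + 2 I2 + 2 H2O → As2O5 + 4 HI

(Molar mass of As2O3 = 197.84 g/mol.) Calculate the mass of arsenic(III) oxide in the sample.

1.696 g

n(I2) per titration = 0.01657 × 0.2587 = 4.287 × 10^-3 mol
From the 1:2 ratio, n(As2O3) in each aliquot = 1/2 × 4.287 × 10^-3 = 2.143 × 10^-3 mol
n(As2O3) in the whole flask = 2.143 × 10^-3 × 100.0/25.00 = 8.573 × 10^-3 mol
mass of As2O3 = 8.573 × 10^-3 × 197.84 = 1.696 g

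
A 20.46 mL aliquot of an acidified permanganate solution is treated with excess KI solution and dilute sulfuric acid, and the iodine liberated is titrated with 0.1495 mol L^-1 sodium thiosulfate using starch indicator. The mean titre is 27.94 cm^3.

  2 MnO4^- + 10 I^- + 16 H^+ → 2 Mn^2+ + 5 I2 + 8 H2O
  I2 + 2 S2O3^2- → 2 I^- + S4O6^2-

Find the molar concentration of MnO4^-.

n(S2O3^2-) = 0.02794 × 0.1495 = 4.177 × 10^-3 mol
n(I2) = n(S2O3^2-)/2 = 2.089 × 10^-3 mol
From the 2:5 ratio, n(MnO4^-) in the aliquot = 2/5 × 2.089 × 10^-3 = 8.354 × 10^-4 mol
[MnO4^-] = 8.354 × 10^-4 / 0.02046 = 0.04083 mol/L

0.04083 mol/L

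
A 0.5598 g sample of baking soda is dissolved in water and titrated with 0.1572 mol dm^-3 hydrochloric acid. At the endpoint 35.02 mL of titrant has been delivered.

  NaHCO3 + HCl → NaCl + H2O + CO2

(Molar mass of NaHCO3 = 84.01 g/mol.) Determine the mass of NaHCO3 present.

n(HCl) = 0.03502 L × 0.1572 mol/L = 5.505 × 10^-3 mol
n(NaHCO3) = 5.505 × 10^-3 mol (1:1 ratio)
mass of NaHCO3 = 5.505 × 10^-3 × 84.01 g/mol = 0.4625 g

0.4625 g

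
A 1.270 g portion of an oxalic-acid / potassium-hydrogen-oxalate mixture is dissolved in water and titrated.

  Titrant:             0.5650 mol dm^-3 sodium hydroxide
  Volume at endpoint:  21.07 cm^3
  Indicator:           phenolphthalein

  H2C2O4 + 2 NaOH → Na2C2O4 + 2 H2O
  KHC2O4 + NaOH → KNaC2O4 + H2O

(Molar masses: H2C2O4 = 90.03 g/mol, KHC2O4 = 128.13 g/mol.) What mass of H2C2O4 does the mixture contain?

0.1383 g

n(NaOH) = 0.02107 × 0.5650 = 0.01190 mol
Let x = n(H2C2O4), y = n(KHC2O4).
Titrant: 2x + 1y = 0.01190;  mass: 90.03x + 128.13y = 1.270
Solving, x = 1.536 × 10^-3 mol, y = 8.833 × 10^-3 mol
mass of H2C2O4 = 1.536 × 10^-3 × 90.03 = 0.1383 g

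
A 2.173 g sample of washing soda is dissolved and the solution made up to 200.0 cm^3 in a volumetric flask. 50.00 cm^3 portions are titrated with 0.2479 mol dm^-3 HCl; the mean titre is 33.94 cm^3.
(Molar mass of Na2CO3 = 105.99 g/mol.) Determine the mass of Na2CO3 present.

Na2CO3 + 2 HCl → 2 NaCl + H2O + CO2
n(HCl) per titration = 0.03394 × 0.2479 = 8.414 × 10^-3 mol
From the 1:2 ratio, n(Na2CO3) in each aliquot = 1/2 × 8.414 × 10^-3 = 4.207 × 10^-3 mol
n(Na2CO3) in the whole flask = 4.207 × 10^-3 × 200.0/50.00 = 0.01683 mol
mass of Na2CO3 = 0.01683 × 105.99 = 1.784 g

1.784 g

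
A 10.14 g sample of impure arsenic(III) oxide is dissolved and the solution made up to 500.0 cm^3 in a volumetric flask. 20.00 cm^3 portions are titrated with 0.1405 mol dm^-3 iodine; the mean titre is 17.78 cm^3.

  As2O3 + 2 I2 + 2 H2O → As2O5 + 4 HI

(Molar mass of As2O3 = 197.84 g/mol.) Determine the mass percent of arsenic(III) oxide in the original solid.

60.92 %

n(I2) per titration = 0.01778 × 0.1405 = 2.498 × 10^-3 mol
From the 1:2 ratio, n(As2O3) in each aliquot = 1/2 × 2.498 × 10^-3 = 1.249 × 10^-3 mol
n(As2O3) in the whole flask = 1.249 × 10^-3 × 500.0/20.00 = 0.03123 mol
mass of As2O3 = 0.03123 × 197.84 = 6.178 g
% As2O3 = 6.178 / 10.14 × 100 = 60.92 %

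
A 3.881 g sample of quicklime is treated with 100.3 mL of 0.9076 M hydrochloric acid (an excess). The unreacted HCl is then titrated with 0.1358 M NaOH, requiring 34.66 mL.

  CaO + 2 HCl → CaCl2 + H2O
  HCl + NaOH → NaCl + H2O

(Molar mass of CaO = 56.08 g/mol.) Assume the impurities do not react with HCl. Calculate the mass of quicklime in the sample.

n(HCl) added = 0.1003 × 0.9076 = 0.09103 mol
n(NaOH) used in back-titration = 0.03466 × 0.1358 = 4.707 × 10^-3 mol
n(HCl) left over = 4.707 × 10^-3 mol (1:1 ratio)
n(HCl) consumed by analyte = 0.09103 − 4.707 × 10^-3 = 0.08633 mol
From the 1:2 ratio, n(CaO) = 1/2 × 0.08633 = 0.04316 mol
mass of CaO = 0.04316 × 56.08 = 2.421 g

2.421 g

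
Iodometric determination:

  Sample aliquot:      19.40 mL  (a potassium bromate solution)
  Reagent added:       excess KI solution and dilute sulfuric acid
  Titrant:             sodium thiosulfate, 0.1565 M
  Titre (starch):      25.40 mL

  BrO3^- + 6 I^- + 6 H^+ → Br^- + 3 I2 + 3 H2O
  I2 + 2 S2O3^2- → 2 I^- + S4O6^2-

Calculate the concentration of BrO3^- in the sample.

0.03415 M

n(S2O3^2-) = 0.02540 × 0.1565 = 3.975 × 10^-3 mol
n(I2) = n(S2O3^2-)/2 = 1.988 × 10^-3 mol
From the 1:3 ratio, n(BrO3^-) in the aliquot = 1/3 × 1.988 × 10^-3 = 6.625 × 10^-4 mol
[BrO3^-] = 6.625 × 10^-4 / 0.01940 = 0.03415 mol/L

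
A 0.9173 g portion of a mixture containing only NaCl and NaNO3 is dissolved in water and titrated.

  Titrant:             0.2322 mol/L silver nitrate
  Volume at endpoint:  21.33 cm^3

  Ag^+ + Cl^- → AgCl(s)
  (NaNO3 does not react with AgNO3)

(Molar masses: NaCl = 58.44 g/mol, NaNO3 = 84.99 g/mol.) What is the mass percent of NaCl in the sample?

n(AgNO3) = 0.02133 × 0.2322 = 4.953 × 10^-3 mol
Let x = n(NaCl), y = n(NaNO3).
Titrant: 1x = 4.953 × 10^-3;  mass: 58.44x + 84.99y = 0.9173
Solving, x = 4.953 × 10^-3 mol, y = 7.387 × 10^-3 mol
mass of NaCl = 4.953 × 10^-3 × 58.44 = 0.2894 g
% NaCl = 0.2894 / 0.9173 × 100 = 31.55 %

31.55 %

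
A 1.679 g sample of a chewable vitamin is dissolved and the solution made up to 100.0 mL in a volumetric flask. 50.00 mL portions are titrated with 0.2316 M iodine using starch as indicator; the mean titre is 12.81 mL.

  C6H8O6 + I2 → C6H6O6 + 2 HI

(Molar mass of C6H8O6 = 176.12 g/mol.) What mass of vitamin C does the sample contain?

1.045 g

n(I2) per titration = 0.01281 × 0.2316 = 2.967 × 10^-3 mol
n(C6H8O6) in each aliquot = 2.967 × 10^-3 mol (1:1 ratio)
n(C6H8O6) in the whole flask = 2.967 × 10^-3 × 100.0/50.00 = 5.934 × 10^-3 mol
mass of C6H8O6 = 5.934 × 10^-3 × 176.12 = 1.045 g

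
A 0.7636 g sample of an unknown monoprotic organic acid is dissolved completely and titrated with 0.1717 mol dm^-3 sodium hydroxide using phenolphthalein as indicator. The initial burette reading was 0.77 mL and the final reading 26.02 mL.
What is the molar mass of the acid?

176.1 g/mol

n(NaOH) = 0.02525 L × 0.1717 mol/L = 4.335 × 10^-3 mol
n(HA) = 4.335 × 10^-3 mol (1:1 ratio)
M = m / n = 0.7636 g / 4.335 × 10^-3 mol = 176.1 g/mol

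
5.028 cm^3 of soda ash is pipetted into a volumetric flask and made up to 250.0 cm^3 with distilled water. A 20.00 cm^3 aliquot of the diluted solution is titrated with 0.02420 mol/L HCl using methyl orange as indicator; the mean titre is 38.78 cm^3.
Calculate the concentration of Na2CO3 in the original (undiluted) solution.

1.167 mol/L

Na2CO3 + 2 HCl → 2 NaCl + H2O + CO2
n(HCl) = 0.03878 × 0.02420 = 9.385 × 10^-4 mol
From the 1:2 ratio, n(Na2CO3) in the aliquot = 1/2 × 9.385 × 10^-4 = 4.692 × 10^-4 mol
[Na2CO3]_dilute = 4.692 × 10^-4 / 0.02000 = 0.02346 mol/L
Dilution factor = 250.0 / 5.028 = 49.72
[Na2CO3]_stock = 0.02346 × 49.72 = 1.167 mol/L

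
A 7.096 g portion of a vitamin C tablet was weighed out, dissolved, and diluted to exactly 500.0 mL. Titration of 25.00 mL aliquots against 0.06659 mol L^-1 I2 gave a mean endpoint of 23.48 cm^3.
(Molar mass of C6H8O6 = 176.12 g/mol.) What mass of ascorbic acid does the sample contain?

C6H8O6 + I2 → C6H6O6 + 2 HI
n(I2) per titration = 0.02348 × 0.06659 = 1.564 × 10^-3 mol
n(C6H8O6) in each aliquot = 1.564 × 10^-3 mol (1:1 ratio)
n(C6H8O6) in the whole flask = 1.564 × 10^-3 × 500.0/25.00 = 0.03127 mol
mass of C6H8O6 = 0.03127 × 176.12 = 5.507 g

5.507 g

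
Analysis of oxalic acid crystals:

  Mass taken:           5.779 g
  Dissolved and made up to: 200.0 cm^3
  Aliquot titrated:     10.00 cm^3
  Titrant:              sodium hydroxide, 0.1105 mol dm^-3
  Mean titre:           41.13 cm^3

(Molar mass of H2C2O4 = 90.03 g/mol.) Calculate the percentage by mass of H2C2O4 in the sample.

70.80 %

H2C2O4 + 2 NaOH → Na2C2O4 + 2 H2O
n(NaOH) per titration = 0.04113 × 0.1105 = 4.545 × 10^-3 mol
From the 1:2 ratio, n(H2C2O4) in each aliquot = 1/2 × 4.545 × 10^-3 = 2.272 × 10^-3 mol
n(H2C2O4) in the whole flask = 2.272 × 10^-3 × 200.0/10.00 = 0.04545 mol
mass of H2C2O4 = 0.04545 × 90.03 = 4.092 g
% H2C2O4 = 4.092 / 5.779 × 100 = 70.80 %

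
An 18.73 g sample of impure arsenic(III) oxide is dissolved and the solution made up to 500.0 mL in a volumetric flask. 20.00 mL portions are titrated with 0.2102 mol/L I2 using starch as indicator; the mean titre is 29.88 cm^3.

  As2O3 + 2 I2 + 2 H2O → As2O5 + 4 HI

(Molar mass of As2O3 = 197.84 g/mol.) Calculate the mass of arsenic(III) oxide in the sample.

15.53 g

n(I2) per titration = 0.02988 × 0.2102 = 6.281 × 10^-3 mol
From the 1:2 ratio, n(As2O3) in each aliquot = 1/2 × 6.281 × 10^-3 = 3.140 × 10^-3 mol
n(As2O3) in the whole flask = 3.140 × 10^-3 × 500.0/20.00 = 0.07851 mol
mass of As2O3 = 0.07851 × 197.84 = 15.53 g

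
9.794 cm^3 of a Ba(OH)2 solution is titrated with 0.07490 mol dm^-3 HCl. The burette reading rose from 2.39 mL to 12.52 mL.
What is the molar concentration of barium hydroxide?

Ba(OH)2 + 2 HCl → BaCl2 + 2 H2O
n(HCl) = 0.01013 L × 0.07490 mol/L = 7.587 × 10^-4 mol
From the 1:2 mole ratio, n(Ba(OH)2) = 1/2 × 7.587 × 10^-4 = 3.794 × 10^-4 mol
[Ba(OH)2] = 3.794 × 10^-4 mol / 0.009794 L = 0.03873 mol/L

0.03873 mol/L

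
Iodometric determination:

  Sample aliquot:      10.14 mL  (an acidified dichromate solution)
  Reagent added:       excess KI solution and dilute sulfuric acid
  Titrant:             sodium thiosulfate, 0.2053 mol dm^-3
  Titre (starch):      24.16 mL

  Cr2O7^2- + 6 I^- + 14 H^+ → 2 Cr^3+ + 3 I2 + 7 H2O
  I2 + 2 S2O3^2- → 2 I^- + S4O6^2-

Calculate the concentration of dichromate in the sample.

0.08153 mol/L

n(S2O3^2-) = 0.02416 × 0.2053 = 4.960 × 10^-3 mol
n(I2) = n(S2O3^2-)/2 = 2.480 × 10^-3 mol
From the 1:3 ratio, n(Cr2O7^2-) in the aliquot = 1/3 × 2.480 × 10^-3 = 8.267 × 10^-4 mol
[Cr2O7^2-] = 8.267 × 10^-4 / 0.01014 = 0.08153 mol/L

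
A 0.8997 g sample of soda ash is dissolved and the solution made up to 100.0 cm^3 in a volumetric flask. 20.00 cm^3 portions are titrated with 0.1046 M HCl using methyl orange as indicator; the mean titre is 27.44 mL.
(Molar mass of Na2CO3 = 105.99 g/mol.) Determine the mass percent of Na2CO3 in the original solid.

84.53 %

Na2CO3 + 2 HCl → 2 NaCl + H2O + CO2
n(HCl) per titration = 0.02744 × 0.1046 = 2.870 × 10^-3 mol
From the 1:2 ratio, n(Na2CO3) in each aliquot = 1/2 × 2.870 × 10^-3 = 1.435 × 10^-3 mol
n(Na2CO3) in the whole flask = 1.435 × 10^-3 × 100.0/20.00 = 7.176 × 10^-3 mol
mass of Na2CO3 = 7.176 × 10^-3 × 105.99 = 0.7605 g
% Na2CO3 = 0.7605 / 0.8997 × 100 = 84.53 %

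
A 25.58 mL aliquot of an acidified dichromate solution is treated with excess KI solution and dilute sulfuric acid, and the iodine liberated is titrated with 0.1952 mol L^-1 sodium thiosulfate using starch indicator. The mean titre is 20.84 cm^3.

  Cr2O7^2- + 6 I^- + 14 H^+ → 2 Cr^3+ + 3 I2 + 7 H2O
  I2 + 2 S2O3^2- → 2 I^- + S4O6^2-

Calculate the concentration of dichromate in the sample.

0.02650 mol/L

n(S2O3^2-) = 0.02084 × 0.1952 = 4.068 × 10^-3 mol
n(I2) = n(S2O3^2-)/2 = 2.034 × 10^-3 mol
From the 1:3 ratio, n(Cr2O7^2-) in the aliquot = 1/3 × 2.034 × 10^-3 = 6.780 × 10^-4 mol
[Cr2O7^2-] = 6.780 × 10^-4 / 0.02558 = 0.02650 mol/L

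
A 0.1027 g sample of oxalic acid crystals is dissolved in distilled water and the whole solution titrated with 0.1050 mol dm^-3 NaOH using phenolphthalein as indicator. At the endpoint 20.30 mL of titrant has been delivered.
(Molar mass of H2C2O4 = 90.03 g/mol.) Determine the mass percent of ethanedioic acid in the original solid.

93.43 %

H2C2O4 + 2 NaOH → Na2C2O4 + 2 H2O
n(NaOH) = 0.02030 L × 0.1050 mol/L = 2.131 × 10^-3 mol
From the 1:2 ratio, n(H2C2O4) = 1/2 × 2.131 × 10^-3 = 1.066 × 10^-3 mol
mass of H2C2O4 = 1.066 × 10^-3 × 90.03 g/mol = 0.09595 g
% H2C2O4 = 0.09595 / 0.1027 × 100 = 93.43 %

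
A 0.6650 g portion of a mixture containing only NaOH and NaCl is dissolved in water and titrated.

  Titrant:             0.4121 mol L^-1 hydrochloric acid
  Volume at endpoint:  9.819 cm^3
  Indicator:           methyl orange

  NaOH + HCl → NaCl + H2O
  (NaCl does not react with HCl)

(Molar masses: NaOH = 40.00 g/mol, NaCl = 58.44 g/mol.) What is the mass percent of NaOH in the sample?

24.34 %

n(HCl) = 0.009819 × 0.4121 = 4.046 × 10^-3 mol
Let x = n(NaOH), y = n(NaCl).
Titrant: 1x = 4.046 × 10^-3;  mass: 40.00x + 58.44y = 0.6650
Solving, x = 4.046 × 10^-3 mol, y = 8.610 × 10^-3 mol
mass of NaOH = 4.046 × 10^-3 × 40.00 = 0.1619 g
% NaOH = 0.1619 / 0.6650 × 100 = 24.34 %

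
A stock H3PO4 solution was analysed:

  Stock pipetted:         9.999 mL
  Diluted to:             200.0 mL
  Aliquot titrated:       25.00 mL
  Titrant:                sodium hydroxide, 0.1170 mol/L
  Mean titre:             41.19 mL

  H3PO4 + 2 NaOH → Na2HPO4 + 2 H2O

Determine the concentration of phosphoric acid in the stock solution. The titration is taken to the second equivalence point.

1.928 mol/L

n(NaOH) = 0.04119 × 0.1170 = 4.819 × 10^-3 mol
From the 1:2 ratio, n(H3PO4) in the aliquot = 1/2 × 4.819 × 10^-3 = 2.410 × 10^-3 mol
[H3PO4]_dilute = 2.410 × 10^-3 / 0.02500 = 0.09638 mol/L
Dilution factor = 200.0 / 9.999 = 20.00
[H3PO4]_stock = 0.09638 × 20.00 = 1.928 mol/L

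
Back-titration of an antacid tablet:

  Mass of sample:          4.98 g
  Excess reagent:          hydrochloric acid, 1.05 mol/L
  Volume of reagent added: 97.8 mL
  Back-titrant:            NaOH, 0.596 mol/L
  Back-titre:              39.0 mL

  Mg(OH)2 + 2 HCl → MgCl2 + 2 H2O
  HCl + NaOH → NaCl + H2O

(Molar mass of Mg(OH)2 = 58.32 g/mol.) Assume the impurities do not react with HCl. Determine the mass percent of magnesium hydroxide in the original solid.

46.5 %

n(HCl) added = 0.0978 × 1.05 = 0.103 mol
n(NaOH) used in back-titration = 0.0390 × 0.596 = 0.0232 mol
n(HCl) left over = 0.0232 mol (1:1 ratio)
n(HCl) consumed by analyte = 0.103 − 0.0232 = 0.0794 mol
From the 1:2 ratio, n(Mg(OH)2) = 1/2 × 0.0794 = 0.0397 mol
mass of Mg(OH)2 = 0.0397 × 58.32 = 2.32 g
% Mg(OH)2 = 2.32 / 4.98 × 100 = 46.5 %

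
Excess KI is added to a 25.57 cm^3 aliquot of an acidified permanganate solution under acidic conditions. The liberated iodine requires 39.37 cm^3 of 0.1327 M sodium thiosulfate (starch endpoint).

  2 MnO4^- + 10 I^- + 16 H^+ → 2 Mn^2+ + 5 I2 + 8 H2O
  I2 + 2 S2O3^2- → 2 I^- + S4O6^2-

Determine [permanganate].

0.04086 M

n(S2O3^2-) = 0.03937 × 0.1327 = 5.224 × 10^-3 mol
n(I2) = n(S2O3^2-)/2 = 2.612 × 10^-3 mol
From the 2:5 ratio, n(MnO4^-) in the aliquot = 2/5 × 2.612 × 10^-3 = 1.045 × 10^-3 mol
[MnO4^-] = 1.045 × 10^-3 / 0.02557 = 0.04086 mol/L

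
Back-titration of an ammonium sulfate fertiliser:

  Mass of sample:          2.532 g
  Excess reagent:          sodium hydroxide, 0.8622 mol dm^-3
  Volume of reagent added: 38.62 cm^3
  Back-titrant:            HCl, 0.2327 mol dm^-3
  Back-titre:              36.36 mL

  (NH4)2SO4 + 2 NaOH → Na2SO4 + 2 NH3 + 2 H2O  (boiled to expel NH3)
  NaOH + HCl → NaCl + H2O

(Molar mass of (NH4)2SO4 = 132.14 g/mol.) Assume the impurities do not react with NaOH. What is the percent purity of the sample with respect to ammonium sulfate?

n(NaOH) added = 0.03862 × 0.8622 = 0.03330 mol
n(HCl) used in back-titration = 0.03636 × 0.2327 = 8.461 × 10^-3 mol
n(NaOH) left over = 8.461 × 10^-3 mol (1:1 ratio)
n(NaOH) consumed by analyte = 0.03330 − 8.461 × 10^-3 = 0.02484 mol
From the 1:2 ratio, n((NH4)2SO4) = 1/2 × 0.02484 = 0.01242 mol
mass of (NH4)2SO4 = 0.01242 × 132.14 = 1.641 g
% (NH4)2SO4 = 1.641 / 2.532 × 100 = 64.81 %

64.81 %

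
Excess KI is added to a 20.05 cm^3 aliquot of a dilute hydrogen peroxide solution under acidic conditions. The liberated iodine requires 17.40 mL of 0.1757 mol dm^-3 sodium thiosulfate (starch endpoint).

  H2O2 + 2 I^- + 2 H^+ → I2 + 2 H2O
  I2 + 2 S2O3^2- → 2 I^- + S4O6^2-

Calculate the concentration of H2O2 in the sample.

0.07624 mol/L

n(S2O3^2-) = 0.01740 × 0.1757 = 3.057 × 10^-3 mol
n(I2) = n(S2O3^2-)/2 = 1.529 × 10^-3 mol
n(H2O2) in the aliquot = 1.529 × 10^-3 mol (1:1 ratio)
[H2O2] = 1.529 × 10^-3 / 0.02005 = 0.07624 mol/L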